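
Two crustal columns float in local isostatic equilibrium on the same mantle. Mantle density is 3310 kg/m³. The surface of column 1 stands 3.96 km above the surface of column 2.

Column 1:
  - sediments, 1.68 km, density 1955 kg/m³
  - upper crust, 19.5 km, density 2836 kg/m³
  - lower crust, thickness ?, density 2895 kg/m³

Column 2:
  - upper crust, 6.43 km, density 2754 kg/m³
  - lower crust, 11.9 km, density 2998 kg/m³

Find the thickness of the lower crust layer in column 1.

21.4 km

Take the compensation level at the base of the deeper column (depth z_c below the surface of column 1) and equate Σ ρ_i t_i down to z_c; mantle fills any gap and the z_c terms cancel.
Column 1: 1.68×1955 + 19.5×2836 + x×2895 + (z_c − 21.18 − x)×3310
Column 2: 3.96×0 + 6.43×2754 + 11.9×2998 + (z_c − 3.96 − 18.33)×3310
The z_c×3310 term appears on both sides and cancels. Collect the known terms of each column as K = Σ(ρt)_known − 3310 × (depth of known layers): K_1 = 58586.4 − 3310×21.18 = −11519.4; K_2 = 53384.42 − 3310×(3.96 + 18.33) = −20395.48.
Balance: K_1 − x×(3310 − 2895) = K_2, so x = (K_1 − K_2)/(3310 − 2895) = 8876.08/415 = 21.4 km.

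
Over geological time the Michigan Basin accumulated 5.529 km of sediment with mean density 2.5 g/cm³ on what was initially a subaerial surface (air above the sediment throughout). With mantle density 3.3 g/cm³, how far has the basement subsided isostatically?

4.19 km

Subaerial load: s = t ρ_sed / ρ_m = 5.529 km × 2.5/3.3 = 4.19 km.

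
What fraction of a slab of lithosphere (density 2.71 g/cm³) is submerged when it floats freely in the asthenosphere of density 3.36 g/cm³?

Submerged fraction = ρ_obj/ρ_fluid = 2.71/3.36 = 80.7%.

80.7%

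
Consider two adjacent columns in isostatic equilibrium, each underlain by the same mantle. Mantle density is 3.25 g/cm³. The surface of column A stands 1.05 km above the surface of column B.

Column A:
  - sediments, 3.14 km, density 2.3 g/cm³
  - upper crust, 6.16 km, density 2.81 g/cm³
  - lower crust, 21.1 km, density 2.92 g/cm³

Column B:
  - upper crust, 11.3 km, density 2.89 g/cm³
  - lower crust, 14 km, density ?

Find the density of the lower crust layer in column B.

2.88 g/cm³

Take the compensation level at the base of the deeper column (depth z_c below the surface of column A) and equate Σ ρ_i t_i down to z_c; mantle fills any gap and the z_c terms cancel.
Column A: 3.14×2.3 + 6.16×2.81 + 21.1×2.92 + (z_c − 30.4)×3.25
Column B: 1.05×0 + 11.3×2.89 + 14×ρ + (z_c − 1.05 − 25.3)×3.25
The z_c×3.25 term appears on both sides and cancels. Collect the known terms of each column as K = Σ(ρt)_known − 3.25 × (depth of known layers): K_A = 86.1436 − 3.25×30.4 = −12.6564; K_B = 32.657 − 3.25×(1.05 + 25.3) = −52.9805.
Balance: K_A = K_B + 14×ρ, so ρ = (K_A − K_B)/14 = 40.3241/14 = 2.88 g/cm³.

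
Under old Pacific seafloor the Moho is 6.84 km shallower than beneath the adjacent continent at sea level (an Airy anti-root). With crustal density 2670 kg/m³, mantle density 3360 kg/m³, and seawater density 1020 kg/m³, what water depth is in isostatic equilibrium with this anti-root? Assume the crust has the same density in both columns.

Replacing a thickness d of crust by seawater at the top must be balanced by replacing crust with mantle at the base: d (ρ_c − ρ_w) = a (ρ_m − ρ_c).
d = a (ρ_m − ρ_c)/(ρ_c − ρ_w) = 6.84 km × 690/1650 = 2.86 km.

2.86 km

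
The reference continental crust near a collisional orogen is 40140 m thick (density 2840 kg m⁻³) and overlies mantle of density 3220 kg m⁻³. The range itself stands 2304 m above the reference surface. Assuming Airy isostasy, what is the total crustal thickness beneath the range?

59700 m

Root depth r = h ρ_c / (ρ_m − ρ_c) = 2304 m × 2840 / 380 = 17220 m.
Total thickness = T + h + r = 40140 m + 2304 m + 17220 m = 59700 m.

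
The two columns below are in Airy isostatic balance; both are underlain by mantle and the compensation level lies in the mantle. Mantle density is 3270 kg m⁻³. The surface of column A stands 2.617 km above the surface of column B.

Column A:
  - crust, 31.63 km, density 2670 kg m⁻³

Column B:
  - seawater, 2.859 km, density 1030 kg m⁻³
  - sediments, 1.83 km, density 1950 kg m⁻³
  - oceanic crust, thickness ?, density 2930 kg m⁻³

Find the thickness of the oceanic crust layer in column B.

4.71 km

Take the compensation level at the base of the deeper column (depth z_c below the surface of column A) and equate Σ ρ_i t_i down to z_c; mantle fills any gap and the z_c terms cancel.
Column A: 31.63×2670 + (z_c − 31.63)×3270
Column B: 2.617×0 + 2.859×1030 + 1.83×1950 + x×2930 + (z_c − 2.617 − 4.689 − x)×3270
The z_c×3270 term appears on both sides and cancels. Collect the known terms of each column as K = Σ(ρt)_known − 3270 × (depth of known layers): K_A = 84452.1 − 3270×31.63 = −18978; K_B = 6513.27 − 3270×(2.617 + 4.689) = −17377.35.
Balance: K_A = K_B − x×(3270 − 2930), so x = (K_B − K_A)/(3270 − 2930) = 1600.65/340 = 4.71 km.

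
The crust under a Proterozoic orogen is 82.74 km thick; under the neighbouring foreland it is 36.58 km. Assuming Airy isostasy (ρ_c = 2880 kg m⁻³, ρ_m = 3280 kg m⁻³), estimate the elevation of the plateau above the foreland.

Excess crust Δ = 82.74 km − 36.58 km = 46.16 km, split between elevation h and root r with h + r = Δ.
Airy balance ρ_c h = (ρ_m − ρ_c) r gives r = h ρ_c/(ρ_m − ρ_c), so h (1 + ρ_c/(ρ_m − ρ_c)) = Δ, i.e. h = Δ (ρ_m − ρ_c)/ρ_m.
h = 46.16 km × 400/3280 = 5.63 km.

5.63 km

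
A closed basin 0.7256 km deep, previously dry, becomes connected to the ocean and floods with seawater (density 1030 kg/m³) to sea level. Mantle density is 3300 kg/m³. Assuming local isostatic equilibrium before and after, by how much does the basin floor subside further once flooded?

After flooding the water column is d + s deep. Its weight must equal the weight of mantle displaced by the extra subsidence s: (d + s) ρ_w = s ρ_m.
s = d ρ_w / (ρ_m − ρ_w) = 0.7256 km × 1030/(3300 − 1030) = 0.329 km.

0.329 km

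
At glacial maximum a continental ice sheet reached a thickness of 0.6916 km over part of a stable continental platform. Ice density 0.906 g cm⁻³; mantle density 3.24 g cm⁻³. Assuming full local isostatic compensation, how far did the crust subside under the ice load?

Balancing pressure at the compensation depth: the ice load ρ_ice t is balanced by mantle displaced below, ρ_m s.
s = t ρ_ice / ρ_m = 0.6916 km × 0.906/3.24 = 0.193 km.

0.193 km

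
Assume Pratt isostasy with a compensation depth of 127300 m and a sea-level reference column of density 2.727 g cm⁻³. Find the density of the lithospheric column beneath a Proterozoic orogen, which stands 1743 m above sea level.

Pratt balance: ρ_ref D = ρ (D + h).
ρ = ρ_ref D/(D + h) = 2.727 × 127300 m/(127300 m + 1743 m) = 2.69 g cm⁻³.

2.69 g cm⁻³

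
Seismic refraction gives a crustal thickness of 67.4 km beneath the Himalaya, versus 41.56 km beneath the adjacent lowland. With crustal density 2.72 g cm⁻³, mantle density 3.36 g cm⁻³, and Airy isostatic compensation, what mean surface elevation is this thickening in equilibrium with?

Excess crust Δ = 67.4 km − 41.56 km = 25.84 km, split between elevation h and root r with h + r = Δ.
Airy balance ρ_c h = (ρ_m − ρ_c) r gives r = h ρ_c/(ρ_m − ρ_c), so h (1 + ρ_c/(ρ_m − ρ_c)) = Δ, i.e. h = Δ (ρ_m − ρ_c)/ρ_m.
h = 25.84 km × 0.64/3.36 = 4.92 km.

4.92 km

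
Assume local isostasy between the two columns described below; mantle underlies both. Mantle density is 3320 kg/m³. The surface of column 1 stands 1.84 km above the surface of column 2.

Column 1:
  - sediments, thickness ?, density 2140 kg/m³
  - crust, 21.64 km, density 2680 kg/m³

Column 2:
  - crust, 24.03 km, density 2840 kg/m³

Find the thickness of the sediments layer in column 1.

3.21 km

Take the compensation level at the base of the deeper column (depth z_c below the surface of column 1) and equate Σ ρ_i t_i down to z_c; mantle fills any gap and the z_c terms cancel.
Column 1: x×2140 + 21.64×2680 + (z_c − 21.64 − x)×3320
Column 2: 1.84×0 + 24.03×2840 + (z_c − 1.84 − 24.03)×3320
The z_c×3320 term appears on both sides and cancels. Collect the known terms of each column as K = Σ(ρt)_known − 3320 × (depth of known layers): K_1 = 57995.2 − 3320×21.64 = −13849.6; K_2 = 68245.2 − 3320×(1.84 + 24.03) = −17643.2.
Balance: K_1 − x×(3320 − 2140) = K_2, so x = (K_1 − K_2)/(3320 − 2140) = 3793.6/1180 = 3.21 km.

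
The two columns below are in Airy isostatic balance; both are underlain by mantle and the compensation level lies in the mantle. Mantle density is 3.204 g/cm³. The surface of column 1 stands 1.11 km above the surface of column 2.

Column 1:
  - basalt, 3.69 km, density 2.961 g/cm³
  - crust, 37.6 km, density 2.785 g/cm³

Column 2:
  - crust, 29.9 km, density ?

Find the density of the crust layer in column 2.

2.77 g/cm³

Take the compensation level at the base of the deeper column (depth z_c below the surface of column 1) and equate Σ ρ_i t_i down to z_c; mantle fills any gap and the z_c terms cancel.
Column 1: 3.69×2.961 + 37.6×2.785 + (z_c − 41.29)×3.204
Column 2: 1.11×0 + 29.9×ρ + (z_c − 1.11 − 29.9)×3.204
The z_c×3.204 term appears on both sides and cancels. Collect the known terms of each column as K = Σ(ρt)_known − 3.204 × (depth of known layers): K_1 = 115.64209 − 3.204×41.29 = −16.65107; K_2 = 0 − 3.204×(1.11 + 29.9) = −99.35604.
Balance: K_1 = K_2 + 29.9×ρ, so ρ = (K_1 − K_2)/29.9 = 82.705/29.9 = 2.77 g/cm³.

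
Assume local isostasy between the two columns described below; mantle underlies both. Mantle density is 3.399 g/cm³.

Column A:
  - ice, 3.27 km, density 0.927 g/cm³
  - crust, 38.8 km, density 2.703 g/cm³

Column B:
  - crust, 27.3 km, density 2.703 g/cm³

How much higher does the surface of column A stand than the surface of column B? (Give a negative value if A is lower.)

4.73 km

For any compensation level in the mantle, the mantle terms cancel and isostasy reduces to e = (Σt_A − Σt_B) − (Σ(ρt)_A − Σ(ρt)_B) / ρ_m.
Σt_A = 42.07 km; Σt_B = 27.3 km; Σ(ρt)_A = 107.90769; Σ(ρt)_B = 73.7919 (in km·g/cm³).
e = (42.07 − 27.3) − (107.90769 − 73.7919) / 3.399 = 4.73 km.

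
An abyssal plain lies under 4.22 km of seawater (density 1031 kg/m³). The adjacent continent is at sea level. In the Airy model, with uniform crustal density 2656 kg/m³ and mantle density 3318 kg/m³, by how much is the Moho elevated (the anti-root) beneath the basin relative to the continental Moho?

10.4 km

In Airy isostatic equilibrium: replacing crust with seawater at the top is compensated by replacing crust with mantle at the base: d (ρ_c − ρ_w) = a (ρ_m − ρ_c).
a = d (ρ_c − ρ_w)/(ρ_m − ρ_c) = 4.22 km × 1625/662 = 10.4 km.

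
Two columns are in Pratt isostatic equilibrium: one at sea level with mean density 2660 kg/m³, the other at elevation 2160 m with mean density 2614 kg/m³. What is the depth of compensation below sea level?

ρ_ref D = ρ (D + h) → D (ρ_ref − ρ) = ρ h.
D = ρ h/(ρ_ref − ρ) = 2614 × 2160 m/(2660 − 2614) = 123000 m.

123000 m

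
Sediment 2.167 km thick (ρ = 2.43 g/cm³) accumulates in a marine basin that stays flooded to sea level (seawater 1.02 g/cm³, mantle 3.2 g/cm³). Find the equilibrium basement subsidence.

Submarine loading: the sediment displaces seawater, and the subsidence is in turn flooded, so s (ρ_m − ρ_w) = t (ρ_sed − ρ_w).
s = 2.167 km × (2.43 − 1.02) / (3.2 − 1.02) = 1.4 km.

1.4 km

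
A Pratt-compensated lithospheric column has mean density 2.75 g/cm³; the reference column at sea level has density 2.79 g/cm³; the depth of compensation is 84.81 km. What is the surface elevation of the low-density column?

ρ_ref D = ρ (D + h) → h = D (ρ_ref − ρ)/ρ.
h = 84.81 km × (2.79 − 2.75)/2.75 = 1.23 km.

1.23 km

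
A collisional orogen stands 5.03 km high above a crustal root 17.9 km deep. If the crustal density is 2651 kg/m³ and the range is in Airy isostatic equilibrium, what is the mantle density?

3400 kg/m³

Airy balance: ρ_c h = (ρ_m − ρ_c) r → ρ_m = ρ_c (1 + h/r).
ρ_m = 2651 × (1 + 5.03 km/17.9 km) = 3400 kg/m³.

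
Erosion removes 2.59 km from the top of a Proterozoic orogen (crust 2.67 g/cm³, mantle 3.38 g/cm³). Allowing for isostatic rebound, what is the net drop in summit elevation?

0.544 km

Rebound u = e ρ_c/ρ_m = 2.59 km × 2.67/3.38 = 2.046 km.
Net surface drop = e − u = 2.59 km − 2.046 km = e (ρ_m − ρ_c)/ρ_m = 0.544 km.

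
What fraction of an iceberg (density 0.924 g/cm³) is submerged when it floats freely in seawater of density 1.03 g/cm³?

89.7%

Submerged fraction = ρ_obj/ρ_fluid = 0.924/1.03 = 89.7%.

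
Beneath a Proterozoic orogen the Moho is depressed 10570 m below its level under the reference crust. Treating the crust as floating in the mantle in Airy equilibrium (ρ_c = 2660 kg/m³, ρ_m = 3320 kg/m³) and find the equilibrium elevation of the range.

2620 m

Balancing pressure at the compensation depth: ρ_c h = (ρ_m − ρ_c) r.
h = r (ρ_m − ρ_c) / ρ_c = 10570 m × (3320 − 2660) / 2660 = 2620 m.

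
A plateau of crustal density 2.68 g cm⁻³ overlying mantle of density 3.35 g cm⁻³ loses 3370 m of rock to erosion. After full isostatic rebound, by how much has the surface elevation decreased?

Rebound u = e ρ_c/ρ_m = 3370 m × 2.68/3.35 = 2696 m.
Net surface drop = e − u = 3370 m − 2696 m = e (ρ_m − ρ_c)/ρ_m = 674 m.

674 m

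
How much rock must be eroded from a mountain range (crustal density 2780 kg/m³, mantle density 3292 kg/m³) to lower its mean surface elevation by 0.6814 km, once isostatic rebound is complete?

4.38 km

Net drop Δ = e − u = e − e ρ_c/ρ_m = e (ρ_m − ρ_c)/ρ_m.
e = Δ ρ_m/(ρ_m − ρ_c) = 0.6814 km × 3292/512 = 4.38 km.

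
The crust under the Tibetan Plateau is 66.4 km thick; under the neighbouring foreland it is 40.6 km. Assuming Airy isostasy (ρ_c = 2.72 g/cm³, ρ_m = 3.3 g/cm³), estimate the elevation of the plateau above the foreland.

Excess crust Δ = 66.4 km − 40.6 km = 25.8 km, split between elevation h and root r with h + r = Δ.
Airy balance ρ_c h = (ρ_m − ρ_c) r gives r = h ρ_c/(ρ_m − ρ_c), so h (1 + ρ_c/(ρ_m − ρ_c)) = Δ, i.e. h = Δ (ρ_m − ρ_c)/ρ_m.
h = 25.8 km × 0.58/3.3 = 4.53 km.

4.53 km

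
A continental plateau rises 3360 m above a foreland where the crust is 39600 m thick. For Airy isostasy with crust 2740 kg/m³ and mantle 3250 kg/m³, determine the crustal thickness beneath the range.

61000 m

Root depth r = h ρ_c / (ρ_m − ρ_c) = 3360 m × 2740 / 510 = 18050 m.
Total thickness = T + h + r = 39600 m + 3360 m + 18050 m = 61000 m.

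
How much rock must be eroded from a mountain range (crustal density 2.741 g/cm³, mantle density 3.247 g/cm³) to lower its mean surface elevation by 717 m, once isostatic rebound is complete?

Net drop Δ = e − u = e − e ρ_c/ρ_m = e (ρ_m − ρ_c)/ρ_m.
e = Δ ρ_m/(ρ_m − ρ_c) = 717 m × 3.247/0.506 = 4600 m.

4600 m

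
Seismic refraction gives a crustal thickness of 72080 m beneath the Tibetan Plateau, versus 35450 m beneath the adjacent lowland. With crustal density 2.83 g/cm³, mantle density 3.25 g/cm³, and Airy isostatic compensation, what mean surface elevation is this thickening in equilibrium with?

4730 m

Excess crust Δ = 72080 m − 35450 m = 36630 m, split between elevation h and root r with h + r = Δ.
Airy balance ρ_c h = (ρ_m − ρ_c) r gives r = h ρ_c/(ρ_m − ρ_c), so h (1 + ρ_c/(ρ_m − ρ_c)) = Δ, i.e. h = Δ (ρ_m − ρ_c)/ρ_m.
h = 36630 m × 0.42/3.25 = 4730 m.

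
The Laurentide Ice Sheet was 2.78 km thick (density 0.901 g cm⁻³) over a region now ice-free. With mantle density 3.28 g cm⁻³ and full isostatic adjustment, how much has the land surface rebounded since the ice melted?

0.764 km

Removing the load lets mantle flow back in; uplift u satisfies ρ_ice t = ρ_m u.
u = t ρ_ice/ρ_m = 2.78 km × 0.901/3.28 = 0.764 km.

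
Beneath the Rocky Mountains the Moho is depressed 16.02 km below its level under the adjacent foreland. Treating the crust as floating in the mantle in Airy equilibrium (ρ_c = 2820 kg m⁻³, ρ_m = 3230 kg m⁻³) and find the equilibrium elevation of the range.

2.33 km

Isostatic balance requires: ρ_c h = (ρ_m − ρ_c) r.
h = r (ρ_m − ρ_c) / ρ_c = 16.02 km × (3230 − 2820) / 2820 = 2.33 km.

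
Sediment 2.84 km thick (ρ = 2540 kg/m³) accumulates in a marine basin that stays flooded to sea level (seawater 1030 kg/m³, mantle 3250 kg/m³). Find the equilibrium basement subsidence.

Submarine loading: the sediment displaces seawater, and the subsidence is in turn flooded, so s (ρ_m − ρ_w) = t (ρ_sed − ρ_w).
s = 2.84 km × (2540 − 1030) / (3250 − 1030) = 1.93 km.

1.93 km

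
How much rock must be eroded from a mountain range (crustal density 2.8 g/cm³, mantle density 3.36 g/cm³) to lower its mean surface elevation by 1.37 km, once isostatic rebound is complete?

8.22 km

Net drop Δ = e − u = e − e ρ_c/ρ_m = e (ρ_m − ρ_c)/ρ_m.
e = Δ ρ_m/(ρ_m − ρ_c) = 1.37 km × 3.36/0.56 = 8.22 km.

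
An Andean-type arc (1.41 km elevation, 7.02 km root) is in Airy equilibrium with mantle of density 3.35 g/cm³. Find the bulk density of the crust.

ρ_c h = (ρ_m − ρ_c) r → ρ_c (h + r) = ρ_m r → ρ_c = ρ_m r / (h + r).
ρ_c = 3.35 × 7.02 km / (1.41 km + 7.02 km) = 2.79 g/cm³.

2.79 g/cm³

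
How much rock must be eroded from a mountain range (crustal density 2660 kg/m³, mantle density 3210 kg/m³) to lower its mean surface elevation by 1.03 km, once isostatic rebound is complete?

6.01 km

Net drop Δ = e − u = e − e ρ_c/ρ_m = e (ρ_m − ρ_c)/ρ_m.
e = Δ ρ_m/(ρ_m − ρ_c) = 1.03 km × 3210/550 = 6.01 km.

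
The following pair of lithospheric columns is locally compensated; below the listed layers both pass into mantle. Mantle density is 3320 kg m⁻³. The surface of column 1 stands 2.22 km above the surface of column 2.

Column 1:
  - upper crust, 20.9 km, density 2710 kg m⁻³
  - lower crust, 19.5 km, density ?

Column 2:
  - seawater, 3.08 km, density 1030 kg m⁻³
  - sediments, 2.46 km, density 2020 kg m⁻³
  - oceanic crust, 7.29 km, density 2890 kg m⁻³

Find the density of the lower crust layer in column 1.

Take the compensation level at the base of the deeper column (depth z_c below the surface of column 1) and equate Σ ρ_i t_i down to z_c; mantle fills any gap and the z_c terms cancel.
Column 1: 20.9×2710 + 19.5×ρ + (z_c − 40.4)×3320
Column 2: 2.22×0 + 3.08×1030 + 2.46×2020 + 7.29×2890 + (z_c − 2.22 − 12.83)×3320
The z_c×3320 term appears on both sides and cancels. Collect the known terms of each column as K = Σ(ρt)_known − 3320 × (depth of known layers): K_1 = 56639 − 3320×40.4 = −77489; K_2 = 29209.7 − 3320×(2.22 + 12.83) = −20756.3.
Balance: K_1 + 19.5×ρ = K_2, so ρ = (K_2 − K_1)/19.5 = 56732.7/19.5 = 2910 kg m⁻³.

2910 kg m⁻³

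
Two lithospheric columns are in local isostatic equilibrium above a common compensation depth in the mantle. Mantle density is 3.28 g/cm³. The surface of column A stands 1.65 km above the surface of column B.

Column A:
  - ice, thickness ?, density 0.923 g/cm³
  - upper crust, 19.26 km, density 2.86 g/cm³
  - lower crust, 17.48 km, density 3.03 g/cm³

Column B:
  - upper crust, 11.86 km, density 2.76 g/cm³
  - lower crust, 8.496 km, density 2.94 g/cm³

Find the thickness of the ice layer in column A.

0.852 km

Take the compensation level at the base of the deeper column (depth z_c below the surface of column A) and equate Σ ρ_i t_i down to z_c; mantle fills any gap and the z_c terms cancel.
Column A: x×0.923 + 19.26×2.86 + 17.48×3.03 + (z_c − 36.74 − x)×3.28
Column B: 1.65×0 + 11.86×2.76 + 8.496×2.94 + (z_c − 1.65 − 20.356)×3.28
The z_c×3.28 term appears on both sides and cancels. Collect the known terms of each column as K = Σ(ρt)_known − 3.28 × (depth of known layers): K_A = 108.048 − 3.28×36.74 = −12.4592; K_B = 57.71184 − 3.28×(1.65 + 20.356) = −14.46784.
Balance: K_A − x×(3.28 − 0.923) = K_B, so x = (K_A − K_B)/(3.28 − 0.923) = 2.00864/2.357 = 0.852 km.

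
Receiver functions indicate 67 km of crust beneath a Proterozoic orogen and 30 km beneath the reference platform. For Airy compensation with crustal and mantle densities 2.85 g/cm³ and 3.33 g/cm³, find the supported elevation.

Excess crust Δ = 67 km − 30 km = 37 km, split between elevation h and root r with h + r = Δ.
Airy balance ρ_c h = (ρ_m − ρ_c) r gives r = h ρ_c/(ρ_m − ρ_c), so h (1 + ρ_c/(ρ_m − ρ_c)) = Δ, i.e. h = Δ (ρ_m − ρ_c)/ρ_m.
h = 37 km × 0.48/3.33 = 5.33 km.

5.33 km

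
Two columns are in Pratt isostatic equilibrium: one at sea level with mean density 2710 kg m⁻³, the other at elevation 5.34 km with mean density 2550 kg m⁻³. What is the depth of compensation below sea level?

ρ_ref D = ρ (D + h) → D (ρ_ref − ρ) = ρ h.
D = ρ h/(ρ_ref − ρ) = 2550 × 5.34 km/(2710 − 2550) = 85.1 km.

85.1 km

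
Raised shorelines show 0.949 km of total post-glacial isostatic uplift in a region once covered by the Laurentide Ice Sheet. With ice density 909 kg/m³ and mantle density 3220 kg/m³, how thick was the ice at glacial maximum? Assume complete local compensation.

u = t ρ_ice/ρ_m → t = u ρ_m/ρ_ice = 0.949 km × 3220/909 = 3.36 km.

3.36 km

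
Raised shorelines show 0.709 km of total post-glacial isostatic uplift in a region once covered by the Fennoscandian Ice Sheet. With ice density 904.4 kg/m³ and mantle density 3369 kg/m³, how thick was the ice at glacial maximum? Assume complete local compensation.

2.64 km

u = t ρ_ice/ρ_m → t = u ρ_m/ρ_ice = 0.709 km × 3369/904.4 = 2.64 km.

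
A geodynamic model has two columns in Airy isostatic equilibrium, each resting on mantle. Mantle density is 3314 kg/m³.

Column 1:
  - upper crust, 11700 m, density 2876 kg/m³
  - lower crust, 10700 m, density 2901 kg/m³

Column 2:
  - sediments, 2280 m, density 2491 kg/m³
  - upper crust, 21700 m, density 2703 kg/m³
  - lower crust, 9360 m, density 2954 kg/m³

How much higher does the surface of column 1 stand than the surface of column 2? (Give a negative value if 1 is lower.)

For any compensation level in the mantle, the mantle terms cancel and isostasy reduces to e = (Σt_1 − Σt_2) − (Σ(ρt)_1 − Σ(ρt)_2) / ρ_m.
Σt_1 = 22400 m; Σt_2 = 33340 m; Σ(ρt)_1 = 64689900; Σ(ρt)_2 = 91984020 (in m·kg/m³).
e = (22400 − 33340) − (64689900 − 91984020) / 3314 = −2700 m.

−2700 m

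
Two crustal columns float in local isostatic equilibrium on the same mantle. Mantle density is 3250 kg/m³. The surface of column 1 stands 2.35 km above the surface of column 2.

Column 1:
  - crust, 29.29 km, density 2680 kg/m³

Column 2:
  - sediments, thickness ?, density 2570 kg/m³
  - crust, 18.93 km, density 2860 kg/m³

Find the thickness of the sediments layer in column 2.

2.46 km

Take the compensation level at the base of the deeper column (depth z_c below the surface of column 1) and equate Σ ρ_i t_i down to z_c; mantle fills any gap and the z_c terms cancel.
Column 1: 29.29×2680 + (z_c − 29.29)×3250
Column 2: 2.35×0 + x×2570 + 18.93×2860 + (z_c − 2.35 − 18.93 − x)×3250
The z_c×3250 term appears on both sides and cancels. Collect the known terms of each column as K = Σ(ρt)_known − 3250 × (depth of known layers): K_1 = 78497.2 − 3250×29.29 = −16695.3; K_2 = 54139.8 − 3250×(2.35 + 18.93) = −15020.2.
Balance: K_1 = K_2 − x×(3250 − 2570), so x = (K_2 − K_1)/(3250 − 2570) = 1675.1/680 = 2.46 km.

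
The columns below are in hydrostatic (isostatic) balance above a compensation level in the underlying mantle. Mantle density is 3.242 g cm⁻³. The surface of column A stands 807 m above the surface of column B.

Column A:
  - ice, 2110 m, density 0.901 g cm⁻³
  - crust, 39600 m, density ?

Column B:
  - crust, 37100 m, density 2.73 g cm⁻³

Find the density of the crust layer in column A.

2.82 g cm⁻³

Take the compensation level at the base of the deeper column (depth z_c below the surface of column A) and equate Σ ρ_i t_i down to z_c; mantle fills any gap and the z_c terms cancel.
Column A: 2110×0.901 + 39600×ρ + (z_c − 41710)×3.242
Column B: 807×0 + 37100×2.73 + (z_c − 807 − 37100)×3.242
The z_c×3.242 term appears on both sides and cancels. Collect the known terms of each column as K = Σ(ρt)_known − 3.242 × (depth of known layers): K_A = 1901.11 − 3.242×41710 = −133322.71; K_B = 101283 − 3.242×(807 + 37100) = −21611.494.
Balance: K_A + 39600×ρ = K_B, so ρ = (K_B − K_A)/39600 = 111711/39600 = 2.82 g cm⁻³.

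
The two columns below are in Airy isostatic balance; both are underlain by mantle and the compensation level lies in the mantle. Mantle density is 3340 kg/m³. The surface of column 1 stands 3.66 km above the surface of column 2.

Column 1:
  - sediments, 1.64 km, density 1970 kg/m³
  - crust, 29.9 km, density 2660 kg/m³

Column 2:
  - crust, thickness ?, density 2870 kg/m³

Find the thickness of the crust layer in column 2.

Take the compensation level at the base of the deeper column (depth z_c below the surface of column 1) and equate Σ ρ_i t_i down to z_c; mantle fills any gap and the z_c terms cancel.
Column 1: 1.64×1970 + 29.9×2660 + (z_c − 31.54)×3340
Column 2: 3.66×0 + x×2870 + (z_c − 3.66 − 0 − x)×3340
The z_c×3340 term appears on both sides and cancels. Collect the known terms of each column as K = Σ(ρt)_known − 3340 × (depth of known layers): K_1 = 82764.8 − 3340×31.54 = −22578.8; K_2 = 0 − 3340×(3.66 + 0) = −12224.4.
Balance: K_1 = K_2 − x×(3340 − 2870), so x = (K_2 − K_1)/(3340 − 2870) = 10354.4/470 = 22 km.

22 km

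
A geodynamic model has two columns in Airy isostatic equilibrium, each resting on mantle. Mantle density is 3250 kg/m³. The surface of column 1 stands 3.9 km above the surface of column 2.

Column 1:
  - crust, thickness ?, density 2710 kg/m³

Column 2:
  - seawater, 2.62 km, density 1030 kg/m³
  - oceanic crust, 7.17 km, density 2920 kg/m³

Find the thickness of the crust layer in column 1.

38.6 km

Take the compensation level at the base of the deeper column (depth z_c below the surface of column 1) and equate Σ ρ_i t_i down to z_c; mantle fills any gap and the z_c terms cancel.
Column 1: x×2710 + (z_c − 0 − x)×3250
Column 2: 3.9×0 + 2.62×1030 + 7.17×2920 + (z_c − 3.9 − 9.79)×3250
The z_c×3250 term appears on both sides and cancels. Collect the known terms of each column as K = Σ(ρt)_known − 3250 × (depth of known layers): K_1 = 0 − 3250×0 = 0; K_2 = 23635 − 3250×(3.9 + 9.79) = −20857.5.
Balance: K_1 − x×(3250 − 2710) = K_2, so x = (K_1 − K_2)/(3250 − 2710) = 20857.5/540 = 38.6 km.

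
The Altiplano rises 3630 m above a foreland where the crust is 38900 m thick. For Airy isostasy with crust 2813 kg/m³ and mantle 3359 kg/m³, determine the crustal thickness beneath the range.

61200 m

Root depth r = h ρ_c / (ρ_m − ρ_c) = 3630 m × 2813 / 546 = 18700 m.
Total thickness = T + h + r = 38900 m + 3630 m + 18700 m = 61200 m.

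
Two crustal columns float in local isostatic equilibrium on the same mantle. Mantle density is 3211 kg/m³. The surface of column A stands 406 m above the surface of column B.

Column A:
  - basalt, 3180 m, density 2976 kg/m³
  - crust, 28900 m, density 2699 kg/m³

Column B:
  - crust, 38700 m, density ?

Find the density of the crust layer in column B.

Take the compensation level at the base of the deeper column (depth z_c below the surface of column A) and equate Σ ρ_i t_i down to z_c; mantle fills any gap and the z_c terms cancel.
Column A: 3180×2976 + 28900×2699 + (z_c − 32080)×3211
Column B: 406×0 + 38700×ρ + (z_c − 406 − 38700)×3211
The z_c×3211 term appears on both sides and cancels. Collect the known terms of each column as K = Σ(ρt)_known − 3211 × (depth of known layers): K_A = 87464780 − 3211×32080 = −15544100; K_B = 0 − 3211×(406 + 38700) = −125569366.
Balance: K_A = K_B + 38700×ρ, so ρ = (K_A − K_B)/38700 = 110025000/38700 = 2840 kg/m³.

2840 kg/m³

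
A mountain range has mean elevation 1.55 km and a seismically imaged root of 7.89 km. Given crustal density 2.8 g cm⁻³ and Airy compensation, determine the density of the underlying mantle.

3.35 g cm⁻³

Airy balance: ρ_c h = (ρ_m − ρ_c) r → ρ_m = ρ_c (1 + h/r).
ρ_m = 2.8 × (1 + 1.55 km/7.89 km) = 3.35 g cm⁻³.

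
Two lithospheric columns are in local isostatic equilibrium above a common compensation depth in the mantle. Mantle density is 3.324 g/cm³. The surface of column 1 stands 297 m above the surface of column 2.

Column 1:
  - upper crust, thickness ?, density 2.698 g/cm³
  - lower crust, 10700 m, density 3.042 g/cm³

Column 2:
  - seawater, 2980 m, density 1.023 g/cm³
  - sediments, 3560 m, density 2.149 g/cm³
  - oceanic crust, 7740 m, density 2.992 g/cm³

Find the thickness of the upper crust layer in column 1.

18500 m

Take the compensation level at the base of the deeper column (depth z_c below the surface of column 1) and equate Σ ρ_i t_i down to z_c; mantle fills any gap and the z_c terms cancel.
Column 1: x×2.698 + 10700×3.042 + (z_c − 10700 − x)×3.324
Column 2: 297×0 + 2980×1.023 + 3560×2.149 + 7740×2.992 + (z_c − 297 − 14280)×3.324
The z_c×3.324 term appears on both sides and cancels. Collect the known terms of each column as K = Σ(ρt)_known − 3.324 × (depth of known layers): K_1 = 32549.4 − 3.324×10700 = −3017.4; K_2 = 33857.06 − 3.324×(297 + 14280) = −14596.888.
Balance: K_1 − x×(3.324 − 2.698) = K_2, so x = (K_1 − K_2)/(3.324 − 2.698) = 11579.5/0.626 = 18500 m.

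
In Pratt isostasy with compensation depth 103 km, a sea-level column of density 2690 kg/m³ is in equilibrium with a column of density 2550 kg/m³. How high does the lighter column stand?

ρ_ref D = ρ (D + h) → h = D (ρ_ref − ρ)/ρ.
h = 103 km × (2690 − 2550)/2550 = 5.65 km.

5.65 km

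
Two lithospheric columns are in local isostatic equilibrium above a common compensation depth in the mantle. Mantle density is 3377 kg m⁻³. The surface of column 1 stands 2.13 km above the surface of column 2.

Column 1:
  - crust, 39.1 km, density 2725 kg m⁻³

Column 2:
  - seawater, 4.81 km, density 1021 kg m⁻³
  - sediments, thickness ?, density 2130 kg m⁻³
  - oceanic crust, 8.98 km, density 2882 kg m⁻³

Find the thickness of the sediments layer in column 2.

2.02 km

Take the compensation level at the base of the deeper column (depth z_c below the surface of column 1) and equate Σ ρ_i t_i down to z_c; mantle fills any gap and the z_c terms cancel.
Column 1: 39.1×2725 + (z_c − 39.1)×3377
Column 2: 2.13×0 + 4.81×1021 + x×2130 + 8.98×2882 + (z_c − 2.13 − 13.79 − x)×3377
The z_c×3377 term appears on both sides and cancels. Collect the known terms of each column as K = Σ(ρt)_known − 3377 × (depth of known layers): K_1 = 106547.5 − 3377×39.1 = −25493.2; K_2 = 30791.37 − 3377×(2.13 + 13.79) = −22970.47.
Balance: K_1 = K_2 − x×(3377 − 2130), so x = (K_2 − K_1)/(3377 − 2130) = 2522.73/1247 = 2.02 km.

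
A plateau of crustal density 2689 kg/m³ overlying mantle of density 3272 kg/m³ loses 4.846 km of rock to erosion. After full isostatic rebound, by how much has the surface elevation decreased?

Rebound u = e ρ_c/ρ_m = 4.846 km × 2689/3272 = 3.983 km.
Net surface drop = e − u = 4.846 km − 3.983 km = e (ρ_m − ρ_c)/ρ_m = 0.863 km.

0.863 km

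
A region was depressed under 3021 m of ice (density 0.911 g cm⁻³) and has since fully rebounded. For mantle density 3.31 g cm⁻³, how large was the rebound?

Removing the load lets mantle flow back in; uplift u satisfies ρ_ice t = ρ_m u.
u = t ρ_ice/ρ_m = 3021 m × 0.911/3.31 = 831 m.

831 m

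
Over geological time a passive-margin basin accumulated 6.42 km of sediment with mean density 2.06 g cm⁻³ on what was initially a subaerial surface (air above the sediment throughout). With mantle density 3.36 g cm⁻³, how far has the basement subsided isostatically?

3.94 km

Subaerial load: s = t ρ_sed / ρ_m = 6.42 km × 2.06/3.36 = 3.94 km.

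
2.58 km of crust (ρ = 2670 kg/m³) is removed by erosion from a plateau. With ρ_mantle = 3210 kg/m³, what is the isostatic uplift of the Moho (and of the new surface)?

Unloading: uplift u = e ρ_c/ρ_m = 2.58 km × 2670/3210 = 2.15 km.

2.15 km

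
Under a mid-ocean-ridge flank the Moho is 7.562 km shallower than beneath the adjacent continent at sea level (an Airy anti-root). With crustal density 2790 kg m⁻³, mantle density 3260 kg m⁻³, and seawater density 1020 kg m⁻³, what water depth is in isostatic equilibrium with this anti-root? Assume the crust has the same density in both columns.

Replacing a thickness d of crust by seawater at the top must be balanced by replacing crust with mantle at the base: d (ρ_c − ρ_w) = a (ρ_m − ρ_c).
d = a (ρ_m − ρ_c)/(ρ_c − ρ_w) = 7.562 km × 470/1770 = 2.01 km.

2.01 km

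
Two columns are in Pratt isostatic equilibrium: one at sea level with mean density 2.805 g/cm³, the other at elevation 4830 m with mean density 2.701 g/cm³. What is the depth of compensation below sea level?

125000 m

ρ_ref D = ρ (D + h) → D (ρ_ref − ρ) = ρ h.
D = ρ h/(ρ_ref − ρ) = 2.701 × 4830 m/(2.805 − 2.701) = 125000 m.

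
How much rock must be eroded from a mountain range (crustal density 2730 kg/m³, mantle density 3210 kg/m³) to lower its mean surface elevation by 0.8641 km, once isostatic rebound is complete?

5.78 km

Net drop Δ = e − u = e − e ρ_c/ρ_m = e (ρ_m − ρ_c)/ρ_m.
e = Δ ρ_m/(ρ_m − ρ_c) = 0.8641 km × 3210/480 = 5.78 km.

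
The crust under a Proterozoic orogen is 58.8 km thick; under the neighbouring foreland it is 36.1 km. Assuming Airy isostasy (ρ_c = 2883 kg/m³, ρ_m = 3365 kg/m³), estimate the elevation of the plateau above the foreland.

3.25 km

Excess crust Δ = 58.8 km − 36.1 km = 22.7 km, split between elevation h and root r with h + r = Δ.
Airy balance ρ_c h = (ρ_m − ρ_c) r gives r = h ρ_c/(ρ_m − ρ_c), so h (1 + ρ_c/(ρ_m − ρ_c)) = Δ, i.e. h = Δ (ρ_m − ρ_c)/ρ_m.
h = 22.7 km × 482/3365 = 3.25 km.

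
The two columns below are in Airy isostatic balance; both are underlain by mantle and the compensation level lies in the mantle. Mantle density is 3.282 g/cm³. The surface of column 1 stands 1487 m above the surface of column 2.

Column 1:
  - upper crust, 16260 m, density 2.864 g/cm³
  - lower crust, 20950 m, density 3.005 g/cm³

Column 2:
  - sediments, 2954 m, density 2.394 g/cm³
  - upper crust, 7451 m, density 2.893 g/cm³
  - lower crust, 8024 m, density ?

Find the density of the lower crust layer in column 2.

Take the compensation level at the base of the deeper column (depth z_c below the surface of column 1) and equate Σ ρ_i t_i down to z_c; mantle fills any gap and the z_c terms cancel.
Column 1: 16260×2.864 + 20950×3.005 + (z_c − 37210)×3.282
Column 2: 1487×0 + 2954×2.394 + 7451×2.893 + 8024×ρ + (z_c − 1487 − 18429)×3.282
The z_c×3.282 term appears on both sides and cancels. Collect the known terms of each column as K = Σ(ρt)_known − 3.282 × (depth of known layers): K_1 = 109523.39 − 3.282×37210 = −12599.83; K_2 = 28627.619 − 3.282×(1487 + 18429) = −36736.693.
Balance: K_1 = K_2 + 8024×ρ, so ρ = (K_1 − K_2)/8024 = 24136.9/8024 = 3.01 g/cm³.

3.01 g/cm³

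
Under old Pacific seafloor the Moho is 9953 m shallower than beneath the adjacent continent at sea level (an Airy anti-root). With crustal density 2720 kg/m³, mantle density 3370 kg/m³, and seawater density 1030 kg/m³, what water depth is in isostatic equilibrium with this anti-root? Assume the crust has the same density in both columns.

3830 m

Replacing a thickness d of crust by seawater at the top must be balanced by replacing crust with mantle at the base: d (ρ_c − ρ_w) = a (ρ_m − ρ_c).
d = a (ρ_m − ρ_c)/(ρ_c − ρ_w) = 9953 m × 650/1690 = 3830 m.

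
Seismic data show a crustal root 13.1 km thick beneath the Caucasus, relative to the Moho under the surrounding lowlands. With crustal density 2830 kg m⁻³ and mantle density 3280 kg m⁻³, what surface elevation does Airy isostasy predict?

2.08 km

For local isostatic compensation: ρ_c h = (ρ_m − ρ_c) r.
h = r (ρ_m − ρ_c) / ρ_c = 13.1 km × (3280 − 2830) / 2830 = 2.08 km.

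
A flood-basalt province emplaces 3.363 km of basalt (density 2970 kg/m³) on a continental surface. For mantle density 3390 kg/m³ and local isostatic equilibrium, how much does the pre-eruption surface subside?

2.95 km

Subaerial loading: s = t ρ_load / ρ_m.
s = 3.363 km × 2970/3390 = 2.95 km.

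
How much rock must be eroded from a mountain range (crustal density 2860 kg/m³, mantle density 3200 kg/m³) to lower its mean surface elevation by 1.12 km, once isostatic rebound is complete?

10.5 km

Net drop Δ = e − u = e − e ρ_c/ρ_m = e (ρ_m − ρ_c)/ρ_m.
e = Δ ρ_m/(ρ_m − ρ_c) = 1.12 km × 3200/340 = 10.5 km.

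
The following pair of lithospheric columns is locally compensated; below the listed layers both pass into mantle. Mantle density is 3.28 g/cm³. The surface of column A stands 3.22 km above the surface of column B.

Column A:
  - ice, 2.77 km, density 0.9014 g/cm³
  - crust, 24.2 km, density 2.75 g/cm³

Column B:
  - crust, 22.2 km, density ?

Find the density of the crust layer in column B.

2.88 g/cm³

Take the compensation level at the base of the deeper column (depth z_c below the surface of column A) and equate Σ ρ_i t_i down to z_c; mantle fills any gap and the z_c terms cancel.
Column A: 2.77×0.9014 + 24.2×2.75 + (z_c − 26.97)×3.28
Column B: 3.22×0 + 22.2×ρ + (z_c − 3.22 − 22.2)×3.28
The z_c×3.28 term appears on both sides and cancels. Collect the known terms of each column as K = Σ(ρt)_known − 3.28 × (depth of known layers): K_A = 69.046878 − 3.28×26.97 = −19.414722; K_B = 0 − 3.28×(3.22 + 22.2) = −83.3776.
Balance: K_A = K_B + 22.2×ρ, so ρ = (K_A − K_B)/22.2 = 63.9629/22.2 = 2.88 g/cm³.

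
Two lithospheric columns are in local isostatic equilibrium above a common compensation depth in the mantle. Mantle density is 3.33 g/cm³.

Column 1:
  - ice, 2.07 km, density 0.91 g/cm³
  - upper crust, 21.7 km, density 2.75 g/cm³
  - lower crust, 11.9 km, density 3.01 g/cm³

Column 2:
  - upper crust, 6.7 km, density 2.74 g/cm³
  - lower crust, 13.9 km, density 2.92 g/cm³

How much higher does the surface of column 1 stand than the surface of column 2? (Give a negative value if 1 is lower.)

3.53 km

For any compensation level in the mantle, the mantle terms cancel and isostasy reduces to e = (Σt_1 − Σt_2) − (Σ(ρt)_1 − Σ(ρt)_2) / ρ_m.
Σt_1 = 35.67 km; Σt_2 = 20.6 km; Σ(ρt)_1 = 97.3777; Σ(ρt)_2 = 58.946 (in km·g/cm³).
e = (35.67 − 20.6) − (97.3777 − 58.946) / 3.33 = 3.53 km.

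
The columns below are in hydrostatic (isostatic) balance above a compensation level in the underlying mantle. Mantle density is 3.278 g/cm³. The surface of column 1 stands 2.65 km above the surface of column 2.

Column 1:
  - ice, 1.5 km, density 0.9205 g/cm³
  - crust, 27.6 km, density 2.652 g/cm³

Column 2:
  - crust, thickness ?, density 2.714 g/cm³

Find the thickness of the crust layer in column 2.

21.5 km

Take the compensation level at the base of the deeper column (depth z_c below the surface of column 1) and equate Σ ρ_i t_i down to z_c; mantle fills any gap and the z_c terms cancel.
Column 1: 1.5×0.9205 + 27.6×2.652 + (z_c − 29.1)×3.278
Column 2: 2.65×0 + x×2.714 + (z_c − 2.65 − 0 − x)×3.278
The z_c×3.278 term appears on both sides and cancels. Collect the known terms of each column as K = Σ(ρt)_known − 3.278 × (depth of known layers): K_1 = 74.57595 − 3.278×29.1 = −20.81385; K_2 = 0 − 3.278×(2.65 + 0) = −8.6867.
Balance: K_1 = K_2 − x×(3.278 − 2.714), so x = (K_2 − K_1)/(3.278 − 2.714) = 12.1272/0.564 = 21.5 km.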